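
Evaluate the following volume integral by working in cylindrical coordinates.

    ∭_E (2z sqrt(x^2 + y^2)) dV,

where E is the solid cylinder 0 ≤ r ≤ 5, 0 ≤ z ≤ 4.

In cylindrical coordinates, x = r cos(θ), y = r sin(θ), z = z, and dV = r dr dθ dz.

The integrand becomes 2r z, so

    ∭_E (2z sqrt(x^2 + y^2)) dV = ∫_{0}^{2π} ∫_{0}^{5} ∫_{0}^{4} (2r z) · r dz dr dθ.

Inner (z): 16r^2.
Middle (r from 0 to 5): 2000/3.
Outer (θ): 4000π/3.

Therefore the triple integral equals 4000π/3.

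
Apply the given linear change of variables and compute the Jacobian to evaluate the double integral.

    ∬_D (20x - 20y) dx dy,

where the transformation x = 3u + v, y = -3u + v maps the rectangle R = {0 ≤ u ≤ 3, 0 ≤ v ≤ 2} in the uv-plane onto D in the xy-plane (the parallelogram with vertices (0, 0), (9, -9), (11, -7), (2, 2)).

Compute the Jacobian determinant of (x, y) with respect to (u, v):

    ∂(x,y)/∂(u,v) = | 3  1 | = (3)(1) - (1)(-3) = 6.
                   | -3  1 |

Its absolute value is |J| = 6 (the area scaling factor).

Substituting x = 3u + v, y = -3u + v into the integrand,

    20x - 20y → 120u,

so the integral becomes

    ∬_R (120u) · |J| du dv = ∫_0^3 ∫_0^2 (720u) dv du.

Inner (v): 1440u.
Outer (u): 6480.

Therefore ∬_D (20x - 20y) dx dy = 6480.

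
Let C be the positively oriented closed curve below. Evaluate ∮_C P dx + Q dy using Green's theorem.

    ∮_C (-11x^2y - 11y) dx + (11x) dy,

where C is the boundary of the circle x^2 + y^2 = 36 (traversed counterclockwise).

Green's theorem converts the closed line integral into a double integral over the enclosed region D:

    ∮_C P dx + Q dy = ∬_D (∂Q/∂x - ∂P/∂y) dA.

Here P = -11x^2y - 11y, Q = 11x, so

    ∂Q/∂x = 11,    ∂P/∂y = -11x^2 - 11,
    ∂Q/∂x - ∂P/∂y = 11x^2 + 22.

D is the region x^2 + y^2 ≤ 36. Evaluating the double integral:

In polar coordinates (x = r cos θ, y = r sin θ, dA = r dr dθ) the integrand becomes 11r^2cos(θ)^2 + 22, so

    ∬_D (11x^2 + 22) dA = ∫_0^{2π} ∫_0^{6} (11r^2cos(θ)^2 + 22) · r dr dθ.

Inner (r from 0 to 6): 3564cos(θ)^2 + 396.
Outer (θ from 0 to 2π): 4356π.

Therefore ∮_C P dx + Q dy = 4356π.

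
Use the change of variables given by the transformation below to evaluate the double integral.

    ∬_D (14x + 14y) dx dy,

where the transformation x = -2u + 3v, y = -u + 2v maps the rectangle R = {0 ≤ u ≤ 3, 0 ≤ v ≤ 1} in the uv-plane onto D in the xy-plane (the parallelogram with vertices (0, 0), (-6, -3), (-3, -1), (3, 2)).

Compute the Jacobian determinant of (x, y) with respect to (u, v):

    ∂(x,y)/∂(u,v) = | -2  3 | = (-2)(2) - (3)(-1) = -1.
                   | -1  2 |

Its absolute value is |J| = 1 (the area scaling factor).

Substituting x = -2u + 3v, y = -u + 2v into the integrand,

    14x + 14y → -42u + 70v,

so the integral becomes

    ∬_R (-42u + 70v) · |J| du dv = ∫_0^3 ∫_0^1 (-42u + 70v) dv du.

Inner (v): 35 - 42u.
Outer (u): -84.

Therefore ∬_D (14x + 14y) dx dy = -84.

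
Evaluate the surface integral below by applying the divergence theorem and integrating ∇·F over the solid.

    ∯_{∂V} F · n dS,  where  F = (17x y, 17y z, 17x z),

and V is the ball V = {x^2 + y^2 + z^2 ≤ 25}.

By the divergence theorem,

    ∯_{∂V} F · n dS = ∭_V (∇ · F) dV.

Compute the divergence:
    ∇ · F = ∂F_x/∂x + ∂F_y/∂y + ∂F_z/∂z = 17y + 17z + 17x = 17x + 17y + 17z.

In spherical coordinates, x = ρ sin(φ) cos(θ), y = ρ sin(φ) sin(θ), z = ρ cos(φ), dV = ρ^2 sin(φ) dρ dφ dθ, with 0 ≤ ρ ≤ 5, 0 ≤ φ ≤ π, 0 ≤ θ ≤ 2π.

The integrand, after substitution and multiplying by the volume element, becomes (17ρ (sqrt(2)sin(φ)sin(θ + π/4) + cos(φ))) · ρ^2 sin(φ), so

    ∭_V (∇·F) dV = ∫_0^{2π} ∫_0^{π} ∫_0^{5} (17ρ (sqrt(2)sin(φ)sin(θ + π/4) + cos(φ))) · ρ^2 sin(φ) dρ dφ dθ.

Inner (ρ from 0 to 5): 10625(sqrt(2)sin(φ)sin(θ + π/4) + cos(φ))sin(φ)/4.
Middle (φ from 0 to π): 10625sqrt(2)π sin(θ + π/4)/8.
Outer (θ from 0 to 2π): 0.

Therefore ∯_{∂V} F · n dS = 0.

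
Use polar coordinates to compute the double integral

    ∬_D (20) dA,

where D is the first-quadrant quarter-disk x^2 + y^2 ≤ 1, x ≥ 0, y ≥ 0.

The region D is 0 ≤ r ≤ 1, 0 ≤ θ ≤ π/2 in polar coordinates, where x = r cos(θ), y = r sin(θ), and dA = r dr dθ.

Under the substitution, the integrand becomes 20, so

    ∬_D (20) dA = ∫_{0}^{π/2} ∫_{0}^{1} (20) · r dr dθ.

Inner integral (in r): ∫_{0}^{1} (20) · r dr = 10.

Outer integral (in θ): ∫_{0}^{π/2} (10) dθ = 5π.

Therefore ∬_D (20) dA = 5π.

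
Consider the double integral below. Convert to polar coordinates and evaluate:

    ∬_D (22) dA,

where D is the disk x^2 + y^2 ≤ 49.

The region D is 0 ≤ r ≤ 7, 0 ≤ θ ≤ 2π in polar coordinates, where x = r cos(θ), y = r sin(θ), and dA = r dr dθ.

Under the substitution, the integrand becomes 22, so

    ∬_D (22) dA = ∫_{0}^{2π} ∫_{0}^{7} (22) · r dr dθ.

Inner integral (in r): ∫_{0}^{7} (22) · r dr = 539.

Outer integral (in θ): ∫_{0}^{2π} (539) dθ = 1078π.

Therefore ∬_D (22) dA = 1078π.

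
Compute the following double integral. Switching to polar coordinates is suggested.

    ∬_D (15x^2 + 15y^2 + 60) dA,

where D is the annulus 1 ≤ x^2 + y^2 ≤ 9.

The region D is 1 ≤ r ≤ 3, 0 ≤ θ ≤ 2π in polar coordinates, where x = r cos(θ), y = r sin(θ), and dA = r dr dθ.

Under the substitution, the integrand becomes 15r^2 + 60, so

    ∬_D (15x^2 + 15y^2 + 60) dA = ∫_{0}^{2π} ∫_{1}^{3} (15r^2 + 60) · r dr dθ.

Inner integral (in r): ∫_{1}^{3} (15r^2 + 60) · r dr = 540.

Outer integral (in θ): ∫_{0}^{2π} (540) dθ = 1080π.

Therefore ∬_D (15x^2 + 15y^2 + 60) dA = 1080π.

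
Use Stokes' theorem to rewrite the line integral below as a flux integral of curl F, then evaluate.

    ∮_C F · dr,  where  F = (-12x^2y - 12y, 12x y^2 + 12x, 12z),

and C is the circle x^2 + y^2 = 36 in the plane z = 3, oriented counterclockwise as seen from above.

Let S be the flat disk x^2 + y^2 ≤ 36 in the plane z = 3, with upward unit normal n̂ = ẑ. By Stokes' theorem,

    ∮_C F · dr = ∬_S (∇ × F) · n̂ dS = ∬_D (curl F)_z dA,

where D is the disk x^2 + y^2 ≤ 36.

Compute the curl of F = (-12x^2y - 12y, 12x y^2 + 12x, 12z):
    (∇ × F)_x = ∂F_z/∂y - ∂F_y/∂z = 0,
    (∇ × F)_y = ∂F_x/∂z - ∂F_z/∂x = 0,
    (∇ × F)_z = ∂F_y/∂x - ∂F_x/∂y = 12x^2 + 12y^2 + 24.

On z = 3, (curl F)_z = 12x^2 + 12y^2 + 24.

Convert to polar (x = r cos θ, y = r sin θ, dA = r dr dθ); the integrand becomes 12r^2 + 24, so

    ∬_D (curl F)_z dA = ∫_0^{2π} ∫_0^{6} (12r^2 + 24) · r dr dθ.

Inner (r from 0 to 6): 4320.
Outer (θ from 0 to 2π): 8640π.

Therefore ∮_C F · dr = 8640π.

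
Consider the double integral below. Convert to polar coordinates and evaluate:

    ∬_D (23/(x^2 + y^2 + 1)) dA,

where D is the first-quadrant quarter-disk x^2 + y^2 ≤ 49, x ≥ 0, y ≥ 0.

The region D is 0 ≤ r ≤ 7, 0 ≤ θ ≤ π/2 in polar coordinates, where x = r cos(θ), y = r sin(θ), and dA = r dr dθ.

Under the substitution, the integrand becomes 23/(r^2 + 1), so

    ∬_D (23/(x^2 + y^2 + 1)) dA = ∫_{0}^{π/2} ∫_{0}^{7} (23/(r^2 + 1)) · r dr dθ.

Inner integral (in r): ∫_{0}^{7} (23/(r^2 + 1)) · r dr = 23log(50)/2.

Outer integral (in θ): ∫_{0}^{π/2} (23log(50)/2) dθ = 23π log(50)/4.

Therefore ∬_D (23/(x^2 + y^2 + 1)) dA = 23π log(50)/4.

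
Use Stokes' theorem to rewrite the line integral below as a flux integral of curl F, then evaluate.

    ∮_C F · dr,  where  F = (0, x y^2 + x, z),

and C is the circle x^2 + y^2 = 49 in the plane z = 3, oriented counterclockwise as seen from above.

Let S be the flat disk x^2 + y^2 ≤ 49 in the plane z = 3, with upward unit normal n̂ = ẑ. By Stokes' theorem,

    ∮_C F · dr = ∬_S (∇ × F) · n̂ dS = ∬_D (curl F)_z dA,

where D is the disk x^2 + y^2 ≤ 49.

Compute the curl of F = (0, x y^2 + x, z):
    (∇ × F)_x = ∂F_z/∂y - ∂F_y/∂z = 0,
    (∇ × F)_y = ∂F_x/∂z - ∂F_z/∂x = 0,
    (∇ × F)_z = ∂F_y/∂x - ∂F_x/∂y = y^2 + 1.

On z = 3, (curl F)_z = y^2 + 1.

Convert to polar (x = r cos θ, y = r sin θ, dA = r dr dθ); the integrand becomes r^2sin(θ)^2 + 1, so

    ∬_D (curl F)_z dA = ∫_0^{2π} ∫_0^{7} (r^2sin(θ)^2 + 1) · r dr dθ.

Inner (r from 0 to 7): 2401sin(θ)^2/4 + 49/2.
Outer (θ from 0 to 2π): 2597π/4.

Therefore ∮_C F · dr = 2597π/4.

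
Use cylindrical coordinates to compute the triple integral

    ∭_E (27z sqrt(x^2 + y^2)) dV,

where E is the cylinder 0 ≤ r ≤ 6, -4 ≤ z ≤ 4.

In cylindrical coordinates, x = r cos(θ), y = r sin(θ), z = z, and dV = r dr dθ dz.

The integrand becomes 27r z, so

    ∭_E (27z sqrt(x^2 + y^2)) dV = ∫_{0}^{2π} ∫_{0}^{6} ∫_{-4}^{4} (27r z) · r dz dr dθ.

Inner (z): 0.
Middle (r from 0 to 6): 0.
Outer (θ): 0.

Therefore the triple integral equals 0.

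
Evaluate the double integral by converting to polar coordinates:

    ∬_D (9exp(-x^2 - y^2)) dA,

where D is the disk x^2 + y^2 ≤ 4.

The region D is 0 ≤ r ≤ 2, 0 ≤ θ ≤ 2π in polar coordinates, where x = r cos(θ), y = r sin(θ), and dA = r dr dθ.

Under the substitution, the integrand becomes 9exp(-r^2), so

    ∬_D (9exp(-x^2 - y^2)) dA = ∫_{0}^{2π} ∫_{0}^{2} (9exp(-r^2)) · r dr dθ.

Inner integral (in r): ∫_{0}^{2} (9exp(-r^2)) · r dr = 9/2 - 9exp(-4)/2.

Outer integral (in θ): ∫_{0}^{2π} (9/2 - 9exp(-4)/2) dθ = -9π exp(-4) + 9π.

Therefore ∬_D (9exp(-x^2 - y^2)) dA = -9π exp(-4) + 9π.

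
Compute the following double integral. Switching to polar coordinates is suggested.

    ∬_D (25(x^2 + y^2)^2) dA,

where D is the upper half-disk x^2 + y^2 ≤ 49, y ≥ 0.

The region D is 0 ≤ r ≤ 7, 0 ≤ θ ≤ π in polar coordinates, where x = r cos(θ), y = r sin(θ), and dA = r dr dθ.

Under the substitution, the integrand becomes 25r^4, so

    ∬_D (25(x^2 + y^2)^2) dA = ∫_{0}^{π} ∫_{0}^{7} (25r^4) · r dr dθ.

Inner integral (in r): ∫_{0}^{7} (25r^4) · r dr = 2941225/6.

Outer integral (in θ): ∫_{0}^{π} (2941225/6) dθ = 2941225π/6.

Therefore ∬_D (25(x^2 + y^2)^2) dA = 2941225π/6.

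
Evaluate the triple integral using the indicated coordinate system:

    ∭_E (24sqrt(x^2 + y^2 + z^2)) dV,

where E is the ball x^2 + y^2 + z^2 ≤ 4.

In spherical coordinates, x = ρ sin(φ) cos(θ), y = ρ sin(φ) sin(θ), z = ρ cos(φ), and dV = ρ^2 sin(φ) dρ dφ dθ.

The integrand becomes 24ρ, so

    ∭_E (24sqrt(x^2 + y^2 + z^2)) dV = ∫_{0}^{2π} ∫_{0}^{π} ∫_{0}^{2} (24ρ) · ρ^2 sin(φ) dρ dφ dθ.

Inner (ρ): 96sin(φ).
Middle (φ): 192.
Outer (θ): 384π.

Therefore the triple integral equals 384π.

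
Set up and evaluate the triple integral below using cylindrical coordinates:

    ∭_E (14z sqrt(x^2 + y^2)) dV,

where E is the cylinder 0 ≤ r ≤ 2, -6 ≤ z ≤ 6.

In cylindrical coordinates, x = r cos(θ), y = r sin(θ), z = z, and dV = r dr dθ dz.

The integrand becomes 14r z, so

    ∭_E (14z sqrt(x^2 + y^2)) dV = ∫_{0}^{2π} ∫_{0}^{2} ∫_{-6}^{6} (14r z) · r dz dr dθ.

Inner (z): 0.
Middle (r from 0 to 2): 0.
Outer (θ): 0.

Therefore the triple integral equals 0.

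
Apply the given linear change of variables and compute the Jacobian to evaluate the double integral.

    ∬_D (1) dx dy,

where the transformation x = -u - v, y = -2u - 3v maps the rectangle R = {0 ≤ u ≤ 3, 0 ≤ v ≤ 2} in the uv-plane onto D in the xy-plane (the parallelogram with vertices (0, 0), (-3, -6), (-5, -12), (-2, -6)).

Compute the Jacobian determinant of (x, y) with respect to (u, v):

    ∂(x,y)/∂(u,v) = | -1  -1 | = (-1)(-3) - (-1)(-2) = 1.
                   | -2  -3 |

Its absolute value is |J| = 1 (the area scaling factor).

Substituting x = -u - v, y = -2u - 3v into the integrand,

    1 → 1,

so the integral becomes

    ∬_R (1) · |J| du dv = ∫_0^3 ∫_0^2 (1) dv du.

Inner (v): 2.
Outer (u): 6.

Therefore ∬_D (1) dx dy = 6.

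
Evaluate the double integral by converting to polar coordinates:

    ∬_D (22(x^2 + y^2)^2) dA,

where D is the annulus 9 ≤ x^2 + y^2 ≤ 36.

The region D is 3 ≤ r ≤ 6, 0 ≤ θ ≤ 2π in polar coordinates, where x = r cos(θ), y = r sin(θ), and dA = r dr dθ.

Under the substitution, the integrand becomes 22r^4, so

    ∬_D (22(x^2 + y^2)^2) dA = ∫_{0}^{2π} ∫_{3}^{6} (22r^4) · r dr dθ.

Inner integral (in r): ∫_{3}^{6} (22r^4) · r dr = 168399.

Outer integral (in θ): ∫_{0}^{2π} (168399) dθ = 336798π.

Therefore ∬_D (22(x^2 + y^2)^2) dA = 336798π.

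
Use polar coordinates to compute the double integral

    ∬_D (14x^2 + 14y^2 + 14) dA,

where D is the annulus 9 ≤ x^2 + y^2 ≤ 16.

The region D is 3 ≤ r ≤ 4, 0 ≤ θ ≤ 2π in polar coordinates, where x = r cos(θ), y = r sin(θ), and dA = r dr dθ.

Under the substitution, the integrand becomes 14r^2 + 14, so

    ∬_D (14x^2 + 14y^2 + 14) dA = ∫_{0}^{2π} ∫_{3}^{4} (14r^2 + 14) · r dr dθ.

Inner integral (in r): ∫_{3}^{4} (14r^2 + 14) · r dr = 1323/2.

Outer integral (in θ): ∫_{0}^{2π} (1323/2) dθ = 1323π.

Therefore ∬_D (14x^2 + 14y^2 + 14) dA = 1323π.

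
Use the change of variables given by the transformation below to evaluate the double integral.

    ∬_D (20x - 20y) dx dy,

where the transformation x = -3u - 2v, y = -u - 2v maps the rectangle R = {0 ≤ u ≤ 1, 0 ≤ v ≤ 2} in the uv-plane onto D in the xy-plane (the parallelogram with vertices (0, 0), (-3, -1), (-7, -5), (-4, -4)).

Compute the Jacobian determinant of (x, y) with respect to (u, v):

    ∂(x,y)/∂(u,v) = | -3  -2 | = (-3)(-2) - (-2)(-1) = 4.
                   | -1  -2 |

Its absolute value is |J| = 4 (the area scaling factor).

Substituting x = -3u - 2v, y = -u - 2v into the integrand,

    20x - 20y → -40u,

so the integral becomes

    ∬_R (-40u) · |J| du dv = ∫_0^1 ∫_0^2 (-160u) dv du.

Inner (v): -320u.
Outer (u): -160.

Therefore ∬_D (20x - 20y) dx dy = -160.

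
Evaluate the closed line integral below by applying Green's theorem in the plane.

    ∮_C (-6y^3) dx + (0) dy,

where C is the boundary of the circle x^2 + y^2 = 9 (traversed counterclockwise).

Green's theorem converts the closed line integral into a double integral over the enclosed region D:

    ∮_C P dx + Q dy = ∬_D (∂Q/∂x - ∂P/∂y) dA.

Here P = -6y^3, Q = 0, so

    ∂Q/∂x = 0,    ∂P/∂y = -18y^2,
    ∂Q/∂x - ∂P/∂y = 18y^2.

D is the region x^2 + y^2 ≤ 9. Evaluating the double integral:

In polar coordinates (x = r cos θ, y = r sin θ, dA = r dr dθ) the integrand becomes 18r^2sin(θ)^2, so

    ∬_D (18y^2) dA = ∫_0^{2π} ∫_0^{3} (18r^2sin(θ)^2) · r dr dθ.

Inner (r from 0 to 3): 729sin(θ)^2/2.
Outer (θ from 0 to 2π): 729π/2.

Therefore ∮_C P dx + Q dy = 729π/2.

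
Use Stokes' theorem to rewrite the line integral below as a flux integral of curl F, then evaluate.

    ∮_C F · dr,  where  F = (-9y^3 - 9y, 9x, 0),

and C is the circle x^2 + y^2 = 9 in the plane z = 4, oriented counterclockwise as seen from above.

Let S be the flat disk x^2 + y^2 ≤ 9 in the plane z = 4, with upward unit normal n̂ = ẑ. By Stokes' theorem,

    ∮_C F · dr = ∬_S (∇ × F) · n̂ dS = ∬_D (curl F)_z dA,

where D is the disk x^2 + y^2 ≤ 9.

Compute the curl of F = (-9y^3 - 9y, 9x, 0):
    (∇ × F)_x = ∂F_z/∂y - ∂F_y/∂z = 0,
    (∇ × F)_y = ∂F_x/∂z - ∂F_z/∂x = 0,
    (∇ × F)_z = ∂F_y/∂x - ∂F_x/∂y = 27y^2 + 18.

On z = 4, (curl F)_z = 27y^2 + 18.

Convert to polar (x = r cos θ, y = r sin θ, dA = r dr dθ); the integrand becomes 27r^2sin(θ)^2 + 18, so

    ∬_D (curl F)_z dA = ∫_0^{2π} ∫_0^{3} (27r^2sin(θ)^2 + 18) · r dr dθ.

Inner (r from 0 to 3): 2187sin(θ)^2/4 + 81.
Outer (θ from 0 to 2π): 2835π/4.

Therefore ∮_C F · dr = 2835π/4.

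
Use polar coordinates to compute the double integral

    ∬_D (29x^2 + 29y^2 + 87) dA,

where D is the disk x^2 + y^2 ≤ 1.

The region D is 0 ≤ r ≤ 1, 0 ≤ θ ≤ 2π in polar coordinates, where x = r cos(θ), y = r sin(θ), and dA = r dr dθ.

Under the substitution, the integrand becomes 29r^2 + 87, so

    ∬_D (29x^2 + 29y^2 + 87) dA = ∫_{0}^{2π} ∫_{0}^{1} (29r^2 + 87) · r dr dθ.

Inner integral (in r): ∫_{0}^{1} (29r^2 + 87) · r dr = 203/4.

Outer integral (in θ): ∫_{0}^{2π} (203/4) dθ = 203π/2.

Therefore ∬_D (29x^2 + 29y^2 + 87) dA = 203π/2.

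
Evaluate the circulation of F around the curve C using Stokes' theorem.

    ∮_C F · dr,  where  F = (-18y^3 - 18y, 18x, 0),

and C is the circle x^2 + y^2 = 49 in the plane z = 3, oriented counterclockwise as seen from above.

Let S be the flat disk x^2 + y^2 ≤ 49 in the plane z = 3, with upward unit normal n̂ = ẑ. By Stokes' theorem,

    ∮_C F · dr = ∬_S (∇ × F) · n̂ dS = ∬_D (curl F)_z dA,

where D is the disk x^2 + y^2 ≤ 49.

Compute the curl of F = (-18y^3 - 18y, 18x, 0):
    (∇ × F)_x = ∂F_z/∂y - ∂F_y/∂z = 0,
    (∇ × F)_y = ∂F_x/∂z - ∂F_z/∂x = 0,
    (∇ × F)_z = ∂F_y/∂x - ∂F_x/∂y = 54y^2 + 36.

On z = 3, (curl F)_z = 54y^2 + 36.

Convert to polar (x = r cos θ, y = r sin θ, dA = r dr dθ); the integrand becomes 54r^2sin(θ)^2 + 36, so

    ∬_D (curl F)_z dA = ∫_0^{2π} ∫_0^{7} (54r^2sin(θ)^2 + 36) · r dr dθ.

Inner (r from 0 to 7): 64827sin(θ)^2/2 + 882.
Outer (θ from 0 to 2π): 68355π/2.

Therefore ∮_C F · dr = 68355π/2.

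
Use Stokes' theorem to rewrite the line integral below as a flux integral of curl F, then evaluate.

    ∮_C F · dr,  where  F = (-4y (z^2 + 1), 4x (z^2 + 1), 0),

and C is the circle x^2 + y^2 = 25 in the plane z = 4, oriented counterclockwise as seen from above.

Let S be the flat disk x^2 + y^2 ≤ 25 in the plane z = 4, with upward unit normal n̂ = ẑ. By Stokes' theorem,

    ∮_C F · dr = ∬_S (∇ × F) · n̂ dS = ∬_D (curl F)_z dA,

where D is the disk x^2 + y^2 ≤ 25.

Compute the curl of F = (-4y (z^2 + 1), 4x (z^2 + 1), 0):
    (∇ × F)_x = ∂F_z/∂y - ∂F_y/∂z = -8x z,
    (∇ × F)_y = ∂F_x/∂z - ∂F_z/∂x = -8y z,
    (∇ × F)_z = ∂F_y/∂x - ∂F_x/∂y = 8z^2 + 8.

On z = 4, (curl F)_z = 136.

Convert to polar (x = r cos θ, y = r sin θ, dA = r dr dθ); the integrand becomes 136, so

    ∬_D (curl F)_z dA = ∫_0^{2π} ∫_0^{5} (136) · r dr dθ.

Inner (r from 0 to 5): 1700.
Outer (θ from 0 to 2π): 3400π.

Therefore ∮_C F · dr = 3400π.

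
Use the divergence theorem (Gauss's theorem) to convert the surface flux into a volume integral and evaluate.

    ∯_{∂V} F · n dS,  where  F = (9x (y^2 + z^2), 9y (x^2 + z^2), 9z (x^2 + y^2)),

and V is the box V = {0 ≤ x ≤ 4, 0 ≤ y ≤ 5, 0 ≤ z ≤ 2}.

By the divergence theorem,

    ∯_{∂V} F · n dS = ∭_V (∇ · F) dV.

Compute the divergence:
    ∇ · F = ∂F_x/∂x + ∂F_y/∂y + ∂F_z/∂z = 9y^2 + 9z^2 + 9x^2 + 9z^2 + 9x^2 + 9y^2 = 18x^2 + 18y^2 + 18z^2.

V is a rectangular box, so dV = dx dy dz with 0 ≤ x ≤ 4, 0 ≤ y ≤ 5, 0 ≤ z ≤ 2.

Integrate (18x^2 + 18y^2 + 18z^2) over V as an iterated integral:

    ∭_V (∇·F) dV = ∫_0^{4} ∫_0^{5} ∫_0^{2} (18x^2 + 18y^2 + 18z^2) dz dy dx.

Inner (z from 0 to 2): 36x^2 + 36y^2 + 48.
Middle (y from 0 to 5): 180x^2 + 1740.
Outer (x from 0 to 4): 10800.

Therefore ∯_{∂V} F · n dS = 10800.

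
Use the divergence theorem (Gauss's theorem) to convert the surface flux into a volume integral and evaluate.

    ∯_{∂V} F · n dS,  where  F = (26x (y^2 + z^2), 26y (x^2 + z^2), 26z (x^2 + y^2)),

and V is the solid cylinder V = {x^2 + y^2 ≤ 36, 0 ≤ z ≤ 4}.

By the divergence theorem,

    ∯_{∂V} F · n dS = ∭_V (∇ · F) dV.

Compute the divergence:
    ∇ · F = ∂F_x/∂x + ∂F_y/∂y + ∂F_z/∂z = 26y^2 + 26z^2 + 26x^2 + 26z^2 + 26x^2 + 26y^2 = 52x^2 + 52y^2 + 52z^2.

In cylindrical coordinates, x = r cos(θ), y = r sin(θ), z = z, dV = r dr dθ dz, with 0 ≤ r ≤ 6, 0 ≤ θ ≤ 2π, 0 ≤ z ≤ 4.

The integrand, after substitution and multiplying by the volume element, becomes (52r^2 + 52z^2) · r, so

    ∭_V (∇·F) dV = ∫_0^{2π} ∫_0^{6} ∫_0^{4} (52r^2 + 52z^2) · r dz dr dθ.

Inner (z from 0 to 4): 208r (r^2 + 16/3).
Middle (r from 0 to 6): 87360.
Outer (θ from 0 to 2π): 174720π.

Therefore ∯_{∂V} F · n dS = 174720π.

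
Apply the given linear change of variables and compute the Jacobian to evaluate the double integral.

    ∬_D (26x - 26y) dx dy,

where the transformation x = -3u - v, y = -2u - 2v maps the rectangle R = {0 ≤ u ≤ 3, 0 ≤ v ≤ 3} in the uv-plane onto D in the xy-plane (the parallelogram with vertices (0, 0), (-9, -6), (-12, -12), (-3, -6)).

Compute the Jacobian determinant of (x, y) with respect to (u, v):

    ∂(x,y)/∂(u,v) = | -3  -1 | = (-3)(-2) - (-1)(-2) = 4.
                   | -2  -2 |

Its absolute value is |J| = 4 (the area scaling factor).

Substituting x = -3u - v, y = -2u - 2v into the integrand,

    26x - 26y → -26u + 26v,

so the integral becomes

    ∬_R (-26u + 26v) · |J| du dv = ∫_0^3 ∫_0^3 (-104u + 104v) dv du.

Inner (v): 468 - 312u.
Outer (u): 0.

Therefore ∬_D (26x - 26y) dx dy = 0.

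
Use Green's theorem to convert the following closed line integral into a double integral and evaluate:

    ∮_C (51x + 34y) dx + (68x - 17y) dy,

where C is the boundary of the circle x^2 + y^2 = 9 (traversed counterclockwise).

Green's theorem converts the closed line integral into a double integral over the enclosed region D:

    ∮_C P dx + Q dy = ∬_D (∂Q/∂x - ∂P/∂y) dA.

Here P = 51x + 34y, Q = 68x - 17y, so

    ∂Q/∂x = 68,    ∂P/∂y = 34,
    ∂Q/∂x - ∂P/∂y = 34.

D is the region x^2 + y^2 ≤ 9. Evaluating the double integral:

In polar coordinates (x = r cos θ, y = r sin θ, dA = r dr dθ) the integrand becomes 34, so

    ∬_D (34) dA = ∫_0^{2π} ∫_0^{3} (34) · r dr dθ.

Inner (r from 0 to 3): 153.
Outer (θ from 0 to 2π): 306π.

Therefore ∮_C P dx + Q dy = 306π.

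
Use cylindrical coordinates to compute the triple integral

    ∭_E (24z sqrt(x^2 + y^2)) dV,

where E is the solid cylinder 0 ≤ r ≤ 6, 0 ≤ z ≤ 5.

In cylindrical coordinates, x = r cos(θ), y = r sin(θ), z = z, and dV = r dr dθ dz.

The integrand becomes 24r z, so

    ∭_E (24z sqrt(x^2 + y^2)) dV = ∫_{0}^{2π} ∫_{0}^{6} ∫_{0}^{5} (24r z) · r dz dr dθ.

Inner (z): 300r^2.
Middle (r from 0 to 6): 21600.
Outer (θ): 43200π.

Therefore the triple integral equals 43200π.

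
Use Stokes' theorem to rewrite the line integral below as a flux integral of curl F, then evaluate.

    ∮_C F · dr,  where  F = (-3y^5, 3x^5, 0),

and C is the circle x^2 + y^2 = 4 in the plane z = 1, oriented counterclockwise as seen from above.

Let S be the flat disk x^2 + y^2 ≤ 4 in the plane z = 1, with upward unit normal n̂ = ẑ. By Stokes' theorem,

    ∮_C F · dr = ∬_S (∇ × F) · n̂ dS = ∬_D (curl F)_z dA,

where D is the disk x^2 + y^2 ≤ 4.

Compute the curl of F = (-3y^5, 3x^5, 0):
    (∇ × F)_x = ∂F_z/∂y - ∂F_y/∂z = 0,
    (∇ × F)_y = ∂F_x/∂z - ∂F_z/∂x = 0,
    (∇ × F)_z = ∂F_y/∂x - ∂F_x/∂y = 15x^4 + 15y^4.

On z = 1, (curl F)_z = 15x^4 + 15y^4.

Convert to polar (x = r cos θ, y = r sin θ, dA = r dr dθ); the integrand becomes 15r^4(sin(θ)^4 + cos(θ)^4), so

    ∬_D (curl F)_z dA = ∫_0^{2π} ∫_0^{2} (15r^4(sin(θ)^4 + cos(θ)^4)) · r dr dθ.

Inner (r from 0 to 2): 160sin(θ)^4 + 160cos(θ)^4.
Outer (θ from 0 to 2π): 240π.

Therefore ∮_C F · dr = 240π.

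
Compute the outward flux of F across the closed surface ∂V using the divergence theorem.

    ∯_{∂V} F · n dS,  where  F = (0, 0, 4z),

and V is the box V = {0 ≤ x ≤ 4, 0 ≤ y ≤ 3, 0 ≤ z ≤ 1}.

By the divergence theorem,

    ∯_{∂V} F · n dS = ∭_V (∇ · F) dV.

Compute the divergence:
    ∇ · F = ∂F_x/∂x + ∂F_y/∂y + ∂F_z/∂z = 0 + 0 + 4 = 4.

V is a rectangular box, so dV = dx dy dz with 0 ≤ x ≤ 4, 0 ≤ y ≤ 3, 0 ≤ z ≤ 1.

Integrate (4) over V as an iterated integral:

    ∭_V (∇·F) dV = ∫_0^{4} ∫_0^{3} ∫_0^{1} (4) dz dy dx.

Inner (z from 0 to 1): 4.
Middle (y from 0 to 3): 12.
Outer (x from 0 to 4): 48.

Therefore ∯_{∂V} F · n dS = 48.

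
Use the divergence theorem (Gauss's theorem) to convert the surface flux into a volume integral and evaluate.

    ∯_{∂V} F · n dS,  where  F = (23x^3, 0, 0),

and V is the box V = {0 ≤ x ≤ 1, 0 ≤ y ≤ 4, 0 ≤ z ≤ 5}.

By the divergence theorem,

    ∯_{∂V} F · n dS = ∭_V (∇ · F) dV.

Compute the divergence:
    ∇ · F = ∂F_x/∂x + ∂F_y/∂y + ∂F_z/∂z = 69x^2 + 0 + 0 = 69x^2.

V is a rectangular box, so dV = dx dy dz with 0 ≤ x ≤ 1, 0 ≤ y ≤ 4, 0 ≤ z ≤ 5.

Integrate (69x^2) over V as an iterated integral:

    ∭_V (∇·F) dV = ∫_0^{1} ∫_0^{4} ∫_0^{5} (69x^2) dz dy dx.

Inner (z from 0 to 5): 345x^2.
Middle (y from 0 to 4): 1380x^2.
Outer (x from 0 to 1): 460.

Therefore ∯_{∂V} F · n dS = 460.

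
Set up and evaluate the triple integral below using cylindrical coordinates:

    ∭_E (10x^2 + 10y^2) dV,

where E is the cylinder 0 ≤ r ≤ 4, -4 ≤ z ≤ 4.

In cylindrical coordinates, x = r cos(θ), y = r sin(θ), z = z, and dV = r dr dθ dz.

The integrand becomes 10r^2, so

    ∭_E (10x^2 + 10y^2) dV = ∫_{0}^{2π} ∫_{0}^{4} ∫_{-4}^{4} (10r^2) · r dz dr dθ.

Inner (z): 80r^3.
Middle (r from 0 to 4): 5120.
Outer (θ): 10240π.

Therefore the triple integral equals 10240π.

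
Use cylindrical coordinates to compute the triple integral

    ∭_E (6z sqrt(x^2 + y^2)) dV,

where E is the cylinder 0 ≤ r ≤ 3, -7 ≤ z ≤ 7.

In cylindrical coordinates, x = r cos(θ), y = r sin(θ), z = z, and dV = r dr dθ dz.

The integrand becomes 6r z, so

    ∭_E (6z sqrt(x^2 + y^2)) dV = ∫_{0}^{2π} ∫_{0}^{3} ∫_{-7}^{7} (6r z) · r dz dr dθ.

Inner (z): 0.
Middle (r from 0 to 3): 0.
Outer (θ): 0.

Therefore the triple integral equals 0.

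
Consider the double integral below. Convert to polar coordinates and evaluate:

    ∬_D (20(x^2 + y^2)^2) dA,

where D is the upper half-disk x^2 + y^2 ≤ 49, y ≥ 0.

The region D is 0 ≤ r ≤ 7, 0 ≤ θ ≤ π in polar coordinates, where x = r cos(θ), y = r sin(θ), and dA = r dr dθ.

Under the substitution, the integrand becomes 20r^4, so

    ∬_D (20(x^2 + y^2)^2) dA = ∫_{0}^{π} ∫_{0}^{7} (20r^4) · r dr dθ.

Inner integral (in r): ∫_{0}^{7} (20r^4) · r dr = 1176490/3.

Outer integral (in θ): ∫_{0}^{π} (1176490/3) dθ = 1176490π/3.

Therefore ∬_D (20(x^2 + y^2)^2) dA = 1176490π/3.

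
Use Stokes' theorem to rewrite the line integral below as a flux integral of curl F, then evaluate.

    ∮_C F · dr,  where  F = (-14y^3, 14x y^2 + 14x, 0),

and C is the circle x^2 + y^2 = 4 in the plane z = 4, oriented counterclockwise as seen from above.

Let S be the flat disk x^2 + y^2 ≤ 4 in the plane z = 4, with upward unit normal n̂ = ẑ. By Stokes' theorem,

    ∮_C F · dr = ∬_S (∇ × F) · n̂ dS = ∬_D (curl F)_z dA,

where D is the disk x^2 + y^2 ≤ 4.

Compute the curl of F = (-14y^3, 14x y^2 + 14x, 0):
    (∇ × F)_x = ∂F_z/∂y - ∂F_y/∂z = 0,
    (∇ × F)_y = ∂F_x/∂z - ∂F_z/∂x = 0,
    (∇ × F)_z = ∂F_y/∂x - ∂F_x/∂y = 56y^2 + 14.

On z = 4, (curl F)_z = 56y^2 + 14.

Convert to polar (x = r cos θ, y = r sin θ, dA = r dr dθ); the integrand becomes 56r^2sin(θ)^2 + 14, so

    ∬_D (curl F)_z dA = ∫_0^{2π} ∫_0^{2} (56r^2sin(θ)^2 + 14) · r dr dθ.

Inner (r from 0 to 2): 224sin(θ)^2 + 28.
Outer (θ from 0 to 2π): 280π.

Therefore ∮_C F · dr = 280π.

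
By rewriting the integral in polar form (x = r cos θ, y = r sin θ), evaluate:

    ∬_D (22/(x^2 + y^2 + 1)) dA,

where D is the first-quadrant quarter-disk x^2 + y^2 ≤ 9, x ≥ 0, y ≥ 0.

The region D is 0 ≤ r ≤ 3, 0 ≤ θ ≤ π/2 in polar coordinates, where x = r cos(θ), y = r sin(θ), and dA = r dr dθ.

Under the substitution, the integrand becomes 22/(r^2 + 1), so

    ∬_D (22/(x^2 + y^2 + 1)) dA = ∫_{0}^{π/2} ∫_{0}^{3} (22/(r^2 + 1)) · r dr dθ.

Inner integral (in r): ∫_{0}^{3} (22/(r^2 + 1)) · r dr = log(100000000000).

Outer integral (in θ): ∫_{0}^{π/2} (log(100000000000)) dθ = log(100000000000^(π/2)).

Therefore ∬_D (22/(x^2 + y^2 + 1)) dA = log(100000000000^(π/2)).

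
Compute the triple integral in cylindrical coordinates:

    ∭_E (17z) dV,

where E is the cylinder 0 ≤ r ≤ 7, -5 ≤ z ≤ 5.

In cylindrical coordinates, x = r cos(θ), y = r sin(θ), z = z, and dV = r dr dθ dz.

The integrand becomes 17z, so

    ∭_E (17z) dV = ∫_{0}^{2π} ∫_{0}^{7} ∫_{-5}^{5} (17z) · r dz dr dθ.

Inner (z): 0.
Middle (r from 0 to 7): 0.
Outer (θ): 0.

Therefore the triple integral equals 0.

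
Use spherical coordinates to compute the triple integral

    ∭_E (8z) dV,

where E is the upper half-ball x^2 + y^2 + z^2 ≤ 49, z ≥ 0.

In spherical coordinates, x = ρ sin(φ) cos(θ), y = ρ sin(φ) sin(θ), z = ρ cos(φ), and dV = ρ^2 sin(φ) dρ dφ dθ.

The integrand becomes 8ρ cos(φ), so

    ∭_E (8z) dV = ∫_{0}^{2π} ∫_{0}^{π/2} ∫_{0}^{7} (8ρ cos(φ)) · ρ^2 sin(φ) dρ dφ dθ.

Inner (ρ): 2401sin(2φ).
Middle (φ): 2401.
Outer (θ): 4802π.

Therefore the triple integral equals 4802π.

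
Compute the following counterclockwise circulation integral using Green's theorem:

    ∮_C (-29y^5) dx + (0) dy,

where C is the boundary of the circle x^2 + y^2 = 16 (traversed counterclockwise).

Green's theorem converts the closed line integral into a double integral over the enclosed region D:

    ∮_C P dx + Q dy = ∬_D (∂Q/∂x - ∂P/∂y) dA.

Here P = -29y^5, Q = 0, so

    ∂Q/∂x = 0,    ∂P/∂y = -145y^4,
    ∂Q/∂x - ∂P/∂y = 145y^4.

D is the region x^2 + y^2 ≤ 16. Evaluating the double integral:

In polar coordinates (x = r cos θ, y = r sin θ, dA = r dr dθ) the integrand becomes 145r^4sin(θ)^4, so

    ∬_D (145y^4) dA = ∫_0^{2π} ∫_0^{4} (145r^4sin(θ)^4) · r dr dθ.

Inner (r from 0 to 4): 296960sin(θ)^4/3.
Outer (θ from 0 to 2π): 74240π.

Therefore ∮_C P dx + Q dy = 74240π.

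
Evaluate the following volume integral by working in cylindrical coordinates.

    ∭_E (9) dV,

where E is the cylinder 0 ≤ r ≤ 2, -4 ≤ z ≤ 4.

In cylindrical coordinates, x = r cos(θ), y = r sin(θ), z = z, and dV = r dr dθ dz.

The integrand becomes 9, so

    ∭_E (9) dV = ∫_{0}^{2π} ∫_{0}^{2} ∫_{-4}^{4} (9) · r dz dr dθ.

Inner (z): 72r.
Middle (r from 0 to 2): 144.
Outer (θ): 288π.

Therefore the triple integral equals 288π.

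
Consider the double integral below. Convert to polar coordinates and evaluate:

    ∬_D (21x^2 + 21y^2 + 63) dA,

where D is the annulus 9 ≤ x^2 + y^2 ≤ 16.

The region D is 3 ≤ r ≤ 4, 0 ≤ θ ≤ 2π in polar coordinates, where x = r cos(θ), y = r sin(θ), and dA = r dr dθ.

Under the substitution, the integrand becomes 21r^2 + 63, so

    ∬_D (21x^2 + 21y^2 + 63) dA = ∫_{0}^{2π} ∫_{3}^{4} (21r^2 + 63) · r dr dθ.

Inner integral (in r): ∫_{3}^{4} (21r^2 + 63) · r dr = 4557/4.

Outer integral (in θ): ∫_{0}^{2π} (4557/4) dθ = 4557π/2.

Therefore ∬_D (21x^2 + 21y^2 + 63) dA = 4557π/2.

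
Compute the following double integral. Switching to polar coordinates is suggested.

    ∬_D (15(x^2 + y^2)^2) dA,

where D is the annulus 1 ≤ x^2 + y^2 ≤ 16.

The region D is 1 ≤ r ≤ 4, 0 ≤ θ ≤ 2π in polar coordinates, where x = r cos(θ), y = r sin(θ), and dA = r dr dθ.

Under the substitution, the integrand becomes 15r^4, so

    ∬_D (15(x^2 + y^2)^2) dA = ∫_{0}^{2π} ∫_{1}^{4} (15r^4) · r dr dθ.

Inner integral (in r): ∫_{1}^{4} (15r^4) · r dr = 20475/2.

Outer integral (in θ): ∫_{0}^{2π} (20475/2) dθ = 20475π.

Therefore ∬_D (15(x^2 + y^2)^2) dA = 20475π.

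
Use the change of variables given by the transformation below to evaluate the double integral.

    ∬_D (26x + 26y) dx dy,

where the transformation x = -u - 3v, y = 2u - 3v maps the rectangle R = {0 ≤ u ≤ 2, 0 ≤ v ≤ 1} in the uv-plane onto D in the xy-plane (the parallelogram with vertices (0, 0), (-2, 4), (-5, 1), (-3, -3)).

Compute the Jacobian determinant of (x, y) with respect to (u, v):

    ∂(x,y)/∂(u,v) = | -1  -3 | = (-1)(-3) - (-3)(2) = 9.
                   | 2  -3 |

Its absolute value is |J| = 9 (the area scaling factor).

Substituting x = -u - 3v, y = 2u - 3v into the integrand,

    26x + 26y → 26u - 156v,

so the integral becomes

    ∬_R (26u - 156v) · |J| du dv = ∫_0^2 ∫_0^1 (234u - 1404v) dv du.

Inner (v): 234u - 702.
Outer (u): -936.

Therefore ∬_D (26x + 26y) dx dy = -936.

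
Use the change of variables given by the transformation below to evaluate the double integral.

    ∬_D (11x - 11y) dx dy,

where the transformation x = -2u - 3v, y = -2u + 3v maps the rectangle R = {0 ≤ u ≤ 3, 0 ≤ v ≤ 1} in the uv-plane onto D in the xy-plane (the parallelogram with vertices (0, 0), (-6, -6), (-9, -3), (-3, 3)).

Compute the Jacobian determinant of (x, y) with respect to (u, v):

    ∂(x,y)/∂(u,v) = | -2  -3 | = (-2)(3) - (-3)(-2) = -12.
                   | -2  3 |

Its absolute value is |J| = 12 (the area scaling factor).

Substituting x = -2u - 3v, y = -2u + 3v into the integrand,

    11x - 11y → -66v,

so the integral becomes

    ∬_R (-66v) · |J| du dv = ∫_0^3 ∫_0^1 (-792v) dv du.

Inner (v): -396.
Outer (u): -1188.

Therefore ∬_D (11x - 11y) dx dy = -1188.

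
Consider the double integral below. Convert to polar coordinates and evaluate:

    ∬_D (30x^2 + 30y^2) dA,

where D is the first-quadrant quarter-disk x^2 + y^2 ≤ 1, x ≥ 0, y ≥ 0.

The region D is 0 ≤ r ≤ 1, 0 ≤ θ ≤ π/2 in polar coordinates, where x = r cos(θ), y = r sin(θ), and dA = r dr dθ.

Under the substitution, the integrand becomes 30r^2, so

    ∬_D (30x^2 + 30y^2) dA = ∫_{0}^{π/2} ∫_{0}^{1} (30r^2) · r dr dθ.

Inner integral (in r): ∫_{0}^{1} (30r^2) · r dr = 15/2.

Outer integral (in θ): ∫_{0}^{π/2} (15/2) dθ = 15π/4.

Therefore ∬_D (30x^2 + 30y^2) dA = 15π/4.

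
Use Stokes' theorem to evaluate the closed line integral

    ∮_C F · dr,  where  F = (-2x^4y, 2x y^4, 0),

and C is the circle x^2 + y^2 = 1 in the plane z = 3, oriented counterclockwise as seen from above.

Let S be the flat disk x^2 + y^2 ≤ 1 in the plane z = 3, with upward unit normal n̂ = ẑ. By Stokes' theorem,

    ∮_C F · dr = ∬_S (∇ × F) · n̂ dS = ∬_D (curl F)_z dA,

where D is the disk x^2 + y^2 ≤ 1.

Compute the curl of F = (-2x^4y, 2x y^4, 0):
    (∇ × F)_x = ∂F_z/∂y - ∂F_y/∂z = 0,
    (∇ × F)_y = ∂F_x/∂z - ∂F_z/∂x = 0,
    (∇ × F)_z = ∂F_y/∂x - ∂F_x/∂y = 2x^4 + 2y^4.

On z = 3, (curl F)_z = 2x^4 + 2y^4.

Convert to polar (x = r cos θ, y = r sin θ, dA = r dr dθ); the integrand becomes 2r^4(sin(θ)^4 + cos(θ)^4), so

    ∬_D (curl F)_z dA = ∫_0^{2π} ∫_0^{1} (2r^4(sin(θ)^4 + cos(θ)^4)) · r dr dθ.

Inner (r from 0 to 1): sin(θ)^4/3 + cos(θ)^4/3.
Outer (θ from 0 to 2π): π/2.

Therefore ∮_C F · dr = π/2.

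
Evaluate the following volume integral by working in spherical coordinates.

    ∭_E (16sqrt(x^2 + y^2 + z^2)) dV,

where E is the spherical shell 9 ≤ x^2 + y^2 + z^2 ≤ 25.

In spherical coordinates, x = ρ sin(φ) cos(θ), y = ρ sin(φ) sin(θ), z = ρ cos(φ), and dV = ρ^2 sin(φ) dρ dφ dθ.

The integrand becomes 16ρ, so

    ∭_E (16sqrt(x^2 + y^2 + z^2)) dV = ∫_{0}^{2π} ∫_{0}^{π} ∫_{3}^{5} (16ρ) · ρ^2 sin(φ) dρ dφ dθ.

Inner (ρ): 2176sin(φ).
Middle (φ): 4352.
Outer (θ): 8704π.

Therefore the triple integral equals 8704π.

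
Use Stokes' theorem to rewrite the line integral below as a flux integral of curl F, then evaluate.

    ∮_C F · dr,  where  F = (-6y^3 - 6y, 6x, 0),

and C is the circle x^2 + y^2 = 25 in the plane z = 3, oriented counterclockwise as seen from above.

Let S be the flat disk x^2 + y^2 ≤ 25 in the plane z = 3, with upward unit normal n̂ = ẑ. By Stokes' theorem,

    ∮_C F · dr = ∬_S (∇ × F) · n̂ dS = ∬_D (curl F)_z dA,

where D is the disk x^2 + y^2 ≤ 25.

Compute the curl of F = (-6y^3 - 6y, 6x, 0):
    (∇ × F)_x = ∂F_z/∂y - ∂F_y/∂z = 0,
    (∇ × F)_y = ∂F_x/∂z - ∂F_z/∂x = 0,
    (∇ × F)_z = ∂F_y/∂x - ∂F_x/∂y = 18y^2 + 12.

On z = 3, (curl F)_z = 18y^2 + 12.

Convert to polar (x = r cos θ, y = r sin θ, dA = r dr dθ); the integrand becomes 18r^2sin(θ)^2 + 12, so

    ∬_D (curl F)_z dA = ∫_0^{2π} ∫_0^{5} (18r^2sin(θ)^2 + 12) · r dr dθ.

Inner (r from 0 to 5): 5625sin(θ)^2/2 + 150.
Outer (θ from 0 to 2π): 6225π/2.

Therefore ∮_C F · dr = 6225π/2.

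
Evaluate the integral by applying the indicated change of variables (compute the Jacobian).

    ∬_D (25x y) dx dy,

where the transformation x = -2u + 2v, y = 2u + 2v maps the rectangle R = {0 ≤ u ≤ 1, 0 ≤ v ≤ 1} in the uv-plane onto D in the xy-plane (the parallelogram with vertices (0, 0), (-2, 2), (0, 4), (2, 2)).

Compute the Jacobian determinant of (x, y) with respect to (u, v):

    ∂(x,y)/∂(u,v) = | -2  2 | = (-2)(2) - (2)(2) = -8.
                   | 2  2 |

Its absolute value is |J| = 8 (the area scaling factor).

Substituting x = -2u + 2v, y = 2u + 2v into the integrand,

    25x y → -100u^2 + 100v^2,

so the integral becomes

    ∬_R (-100u^2 + 100v^2) · |J| du dv = ∫_0^1 ∫_0^1 (-800u^2 + 800v^2) dv du.

Inner (v): 800/3 - 800u^2.
Outer (u): 0.

Therefore ∬_D (25x y) dx dy = 0.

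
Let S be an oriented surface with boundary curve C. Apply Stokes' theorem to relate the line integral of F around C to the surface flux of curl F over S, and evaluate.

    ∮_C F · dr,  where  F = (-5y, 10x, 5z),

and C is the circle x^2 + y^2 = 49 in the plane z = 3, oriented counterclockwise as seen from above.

Let S be the flat disk x^2 + y^2 ≤ 49 in the plane z = 3, with upward unit normal n̂ = ẑ. By Stokes' theorem,

    ∮_C F · dr = ∬_S (∇ × F) · n̂ dS = ∬_D (curl F)_z dA,

where D is the disk x^2 + y^2 ≤ 49.

Compute the curl of F = (-5y, 10x, 5z):
    (∇ × F)_x = ∂F_z/∂y - ∂F_y/∂z = 0,
    (∇ × F)_y = ∂F_x/∂z - ∂F_z/∂x = 0,
    (∇ × F)_z = ∂F_y/∂x - ∂F_x/∂y = 15.

On z = 3, (curl F)_z = 15.

Convert to polar (x = r cos θ, y = r sin θ, dA = r dr dθ); the integrand becomes 15, so

    ∬_D (curl F)_z dA = ∫_0^{2π} ∫_0^{7} (15) · r dr dθ.

Inner (r from 0 to 7): 735/2.
Outer (θ from 0 to 2π): 735π.

Therefore ∮_C F · dr = 735π.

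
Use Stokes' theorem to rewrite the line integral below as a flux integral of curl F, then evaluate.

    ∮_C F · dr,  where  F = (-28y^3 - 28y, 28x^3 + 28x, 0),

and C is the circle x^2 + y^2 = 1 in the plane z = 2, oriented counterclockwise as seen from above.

Let S be the flat disk x^2 + y^2 ≤ 1 in the plane z = 2, with upward unit normal n̂ = ẑ. By Stokes' theorem,

    ∮_C F · dr = ∬_S (∇ × F) · n̂ dS = ∬_D (curl F)_z dA,

where D is the disk x^2 + y^2 ≤ 1.

Compute the curl of F = (-28y^3 - 28y, 28x^3 + 28x, 0):
    (∇ × F)_x = ∂F_z/∂y - ∂F_y/∂z = 0,
    (∇ × F)_y = ∂F_x/∂z - ∂F_z/∂x = 0,
    (∇ × F)_z = ∂F_y/∂x - ∂F_x/∂y = 84x^2 + 84y^2 + 56.

On z = 2, (curl F)_z = 84x^2 + 84y^2 + 56.

Convert to polar (x = r cos θ, y = r sin θ, dA = r dr dθ); the integrand becomes 84r^2 + 56, so

    ∬_D (curl F)_z dA = ∫_0^{2π} ∫_0^{1} (84r^2 + 56) · r dr dθ.

Inner (r from 0 to 1): 49.
Outer (θ from 0 to 2π): 98π.

Therefore ∮_C F · dr = 98π.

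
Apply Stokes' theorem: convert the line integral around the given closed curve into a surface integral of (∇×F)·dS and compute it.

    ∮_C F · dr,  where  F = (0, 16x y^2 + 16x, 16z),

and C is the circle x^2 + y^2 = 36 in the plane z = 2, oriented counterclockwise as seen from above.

Let S be the flat disk x^2 + y^2 ≤ 36 in the plane z = 2, with upward unit normal n̂ = ẑ. By Stokes' theorem,

    ∮_C F · dr = ∬_S (∇ × F) · n̂ dS = ∬_D (curl F)_z dA,

where D is the disk x^2 + y^2 ≤ 36.

Compute the curl of F = (0, 16x y^2 + 16x, 16z):
    (∇ × F)_x = ∂F_z/∂y - ∂F_y/∂z = 0,
    (∇ × F)_y = ∂F_x/∂z - ∂F_z/∂x = 0,
    (∇ × F)_z = ∂F_y/∂x - ∂F_x/∂y = 16y^2 + 16.

On z = 2, (curl F)_z = 16y^2 + 16.

Convert to polar (x = r cos θ, y = r sin θ, dA = r dr dθ); the integrand becomes 16r^2sin(θ)^2 + 16, so

    ∬_D (curl F)_z dA = ∫_0^{2π} ∫_0^{6} (16r^2sin(θ)^2 + 16) · r dr dθ.

Inner (r from 0 to 6): 5184sin(θ)^2 + 288.
Outer (θ from 0 to 2π): 5760π.

Therefore ∮_C F · dr = 5760π.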